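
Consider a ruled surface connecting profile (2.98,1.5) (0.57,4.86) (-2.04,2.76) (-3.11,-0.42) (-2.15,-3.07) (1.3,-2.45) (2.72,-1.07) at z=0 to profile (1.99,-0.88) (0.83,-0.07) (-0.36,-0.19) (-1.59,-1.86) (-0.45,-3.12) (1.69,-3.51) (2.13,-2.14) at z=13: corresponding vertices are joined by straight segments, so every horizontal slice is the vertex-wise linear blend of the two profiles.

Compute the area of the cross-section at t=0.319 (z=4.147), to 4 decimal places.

Area at t=0.319: 23.3768

Cross-section at t=0.319: each vertex is (1-t)·p0[i] + t·p1[i].
  v1: (1-0.319)·(2.98,1.5) + 0.319·(1.99,-0.88) = (2.6642,0.7408)
  v2: (1-0.319)·(0.57,4.86) + 0.319·(0.83,-0.07) = (0.6529,3.2873)
  v3: (1-0.319)·(-2.04,2.76) + 0.319·(-0.36,-0.19) = (-1.5041,1.8189)
  v4: (1-0.319)·(-3.11,-0.42) + 0.319·(-1.59,-1.86) = (-2.6251,-0.8794)
  v5: (1-0.319)·(-2.15,-3.07) + 0.319·(-0.45,-3.12) = (-1.6077,-3.0860)
  v6: (1-0.319)·(1.3,-2.45) + 0.319·(1.69,-3.51) = (1.4244,-2.7881)
  v7: (1-0.319)·(2.72,-1.07) + 0.319·(2.13,-2.14) = (2.5318,-1.4113)
Shoelace sum Σ(x_i·y_{i+1} − x_{i+1}·y_i):
  i=1: 2.6642·3.2873 − 0.6529·0.7408 = +8.2744 (running +8.2744)
  i=2: 0.6529·1.8189 − -1.5041·3.2873 = +6.1321 (running +14.4065)
  i=3: -1.5041·-0.8794 − -2.6251·1.8189 = +6.0976 (running +20.5040)
  i=4: -2.6251·-3.0860 − -1.6077·-0.8794 = +6.6872 (running +27.1913)
  i=5: -1.6077·-2.7881 − 1.4244·-3.0860 = +8.8782 (running +36.0694)
  i=6: 1.4244·-1.4113 − 2.5318·-2.7881 = +5.0487 (running +41.1181)
  i=7: 2.5318·0.7408 − 2.6642·-1.4113 = +5.6356 (running +46.7537)
Area = |Σ|/2 = |46.7537|/2 = 23.3768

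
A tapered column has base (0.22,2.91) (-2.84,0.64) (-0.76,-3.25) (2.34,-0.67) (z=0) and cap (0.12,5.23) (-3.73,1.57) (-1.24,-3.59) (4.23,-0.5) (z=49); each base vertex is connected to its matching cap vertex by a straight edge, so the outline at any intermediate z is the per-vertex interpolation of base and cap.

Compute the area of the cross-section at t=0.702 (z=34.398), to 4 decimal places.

Cross-section at t=0.702: each vertex is (1-t)·p0[i] + t·p1[i].
  v1: (1-0.702)·(0.22,2.91) + 0.702·(0.12,5.23) = (0.1498,4.5386)
  v2: (1-0.702)·(-2.84,0.64) + 0.702·(-3.73,1.57) = (-3.4648,1.2929)
  v3: (1-0.702)·(-0.76,-3.25) + 0.702·(-1.24,-3.59) = (-1.0970,-3.4887)
  v4: (1-0.702)·(2.34,-0.67) + 0.702·(4.23,-0.5) = (3.6668,-0.5507)
Shoelace sum Σ(x_i·y_{i+1} − x_{i+1}·y_i):
  i=1: 0.1498·1.2929 − -3.4648·4.5386 = +15.9191 (running +15.9191)
  i=2: -3.4648·-3.4887 − -1.0970·1.2929 = +13.5057 (running +29.4248)
  i=3: -1.0970·-0.5507 − 3.6668·-3.4887 = +13.3963 (running +42.8211)
  i=4: 3.6668·4.5386 − 0.1498·-0.5507 = +16.7247 (running +59.5457)
Area = |Σ|/2 = |59.5457|/2 = 29.7729

Area at t=0.702: 29.7729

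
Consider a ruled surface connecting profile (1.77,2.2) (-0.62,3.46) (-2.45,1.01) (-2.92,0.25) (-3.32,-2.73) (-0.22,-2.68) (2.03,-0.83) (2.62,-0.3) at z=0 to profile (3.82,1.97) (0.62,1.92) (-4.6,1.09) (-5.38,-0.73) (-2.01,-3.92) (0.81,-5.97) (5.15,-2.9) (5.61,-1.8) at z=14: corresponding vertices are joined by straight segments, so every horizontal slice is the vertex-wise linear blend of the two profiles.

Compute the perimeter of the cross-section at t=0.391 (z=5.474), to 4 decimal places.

Perimeter at t=0.391: 22.1079

Cross-section at t=0.391: each vertex is (1-t)·p0[i] + t·p1[i].
  v1: (1-0.391)·(1.77,2.2) + 0.391·(3.82,1.97) = (2.5716,2.1101)
  v2: (1-0.391)·(-0.62,3.46) + 0.391·(0.62,1.92) = (-0.1352,2.8579)
  v3: (1-0.391)·(-2.45,1.01) + 0.391·(-4.6,1.09) = (-3.2907,1.0413)
  v4: (1-0.391)·(-2.92,0.25) + 0.391·(-5.38,-0.73) = (-3.8819,-0.1332)
  v5: (1-0.391)·(-3.32,-2.73) + 0.391·(-2.01,-3.92) = (-2.8078,-3.1953)
  v6: (1-0.391)·(-0.22,-2.68) + 0.391·(0.81,-5.97) = (0.1827,-3.9664)
  v7: (1-0.391)·(2.03,-0.83) + 0.391·(5.15,-2.9) = (3.2499,-1.6394)
  v8: (1-0.391)·(2.62,-0.3) + 0.391·(5.61,-1.8) = (3.7891,-0.8865)
Perimeter = Σ |v_{i+1} − v_i|:
  edge 1→2: √(-2.7067² + 0.7478²) = 2.8081 (running 2.8081)
  edge 2→3: √(-3.1555² + -1.8166²) = 3.6410 (running 6.4491)
  edge 3→4: √(-0.5912² + -1.1745²) = 1.3149 (running 7.7640)
  edge 4→5: √(1.0741² + -3.0621²) = 3.2450 (running 11.0090)
  edge 5→6: √(2.9905² + -0.7711²) = 3.0883 (running 14.0974)
  edge 6→7: √(3.0672² + 2.3270²) = 3.8500 (running 17.9474)
  edge 7→8: √(0.5392² + 0.7529²) = 0.9260 (running 18.8734)
  edge 8→1: √(-1.2175² + 2.9966²) = 3.2345 (running 22.1079)
Perimeter = 22.1079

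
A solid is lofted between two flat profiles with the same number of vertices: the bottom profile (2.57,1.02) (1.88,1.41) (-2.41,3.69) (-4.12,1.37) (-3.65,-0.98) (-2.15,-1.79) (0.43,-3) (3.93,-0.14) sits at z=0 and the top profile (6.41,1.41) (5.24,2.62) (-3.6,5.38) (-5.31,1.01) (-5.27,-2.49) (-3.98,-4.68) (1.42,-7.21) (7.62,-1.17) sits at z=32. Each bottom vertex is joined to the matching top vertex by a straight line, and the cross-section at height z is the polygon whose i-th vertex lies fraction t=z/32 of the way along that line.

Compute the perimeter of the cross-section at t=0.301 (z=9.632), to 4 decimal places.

Perimeter at t=0.301: 26.8187

Cross-section at t=0.301: each vertex is (1-t)·p0[i] + t·p1[i].
  v1: (1-0.301)·(2.57,1.02) + 0.301·(6.41,1.41) = (3.7258,1.1374)
  v2: (1-0.301)·(1.88,1.41) + 0.301·(5.24,2.62) = (2.8914,1.7742)
  v3: (1-0.301)·(-2.41,3.69) + 0.301·(-3.6,5.38) = (-2.7682,4.1987)
  v4: (1-0.301)·(-4.12,1.37) + 0.301·(-5.31,1.01) = (-4.4782,1.2616)
  v5: (1-0.301)·(-3.65,-0.98) + 0.301·(-5.27,-2.49) = (-4.1376,-1.4345)
  v6: (1-0.301)·(-2.15,-1.79) + 0.301·(-3.98,-4.68) = (-2.7008,-2.6599)
  v7: (1-0.301)·(0.43,-3) + 0.301·(1.42,-7.21) = (0.7280,-4.2672)
  v8: (1-0.301)·(3.93,-0.14) + 0.301·(7.62,-1.17) = (5.0407,-0.4500)
Perimeter = Σ |v_{i+1} − v_i|:
  edge 1→2: √(-0.8345² + 0.6368²) = 1.0497 (running 1.0497)
  edge 2→3: √(-5.6595² + 2.4245²) = 6.1570 (running 7.2067)
  edge 3→4: √(-1.7100² + -2.9370²) = 3.3986 (running 10.6053)
  edge 4→5: √(0.3406² + -2.6962²) = 2.7176 (running 13.3229)
  edge 5→6: √(1.4368² + -1.2254²) = 1.8884 (running 15.2112)
  edge 6→7: √(3.4288² + -1.6073²) = 3.7869 (running 18.9981)
  edge 7→8: √(4.3127² + 3.8172²) = 5.7594 (running 24.7574)
  edge 8→1: √(-1.3148² + 1.5874²) = 2.0612 (running 26.8187)
Perimeter = 26.8187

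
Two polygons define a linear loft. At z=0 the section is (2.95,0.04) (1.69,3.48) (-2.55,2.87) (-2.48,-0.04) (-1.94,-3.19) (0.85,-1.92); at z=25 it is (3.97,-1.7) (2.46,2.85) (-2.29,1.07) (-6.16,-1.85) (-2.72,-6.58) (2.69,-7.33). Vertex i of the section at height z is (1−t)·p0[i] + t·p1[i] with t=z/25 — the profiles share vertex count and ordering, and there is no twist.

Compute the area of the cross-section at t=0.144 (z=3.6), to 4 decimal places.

Cross-section at t=0.144: each vertex is (1-t)·p0[i] + t·p1[i].
  v1: (1-0.144)·(2.95,0.04) + 0.144·(3.97,-1.7) = (3.0969,-0.2106)
  v2: (1-0.144)·(1.69,3.48) + 0.144·(2.46,2.85) = (1.8009,3.3893)
  v3: (1-0.144)·(-2.55,2.87) + 0.144·(-2.29,1.07) = (-2.5126,2.6108)
  v4: (1-0.144)·(-2.48,-0.04) + 0.144·(-6.16,-1.85) = (-3.0099,-0.3006)
  v5: (1-0.144)·(-1.94,-3.19) + 0.144·(-2.72,-6.58) = (-2.0523,-3.6782)
  v6: (1-0.144)·(0.85,-1.92) + 0.144·(2.69,-7.33) = (1.1150,-2.6990)
Shoelace sum Σ(x_i·y_{i+1} − x_{i+1}·y_i):
  i=1: 3.0969·3.3893 − 1.8009·-0.2106 = +10.8754 (running +10.8754)
  i=2: 1.8009·2.6108 − -2.5126·3.3893 = +13.2175 (running +24.0929)
  i=3: -2.5126·-0.3006 − -3.0099·2.6108 = +8.6137 (running +32.7066)
  i=4: -3.0099·-3.6782 − -2.0523·-0.3006 = +10.4540 (running +43.1605)
  i=5: -2.0523·-2.6990 − 1.1150·-3.6782 = +9.6403 (running +52.8008)
  i=6: 1.1150·-0.2106 − 3.0969·-2.6990 = +8.1238 (running +60.9247)
Area = |Σ|/2 = |60.9247|/2 = 30.4623

Area at t=0.144: 30.4623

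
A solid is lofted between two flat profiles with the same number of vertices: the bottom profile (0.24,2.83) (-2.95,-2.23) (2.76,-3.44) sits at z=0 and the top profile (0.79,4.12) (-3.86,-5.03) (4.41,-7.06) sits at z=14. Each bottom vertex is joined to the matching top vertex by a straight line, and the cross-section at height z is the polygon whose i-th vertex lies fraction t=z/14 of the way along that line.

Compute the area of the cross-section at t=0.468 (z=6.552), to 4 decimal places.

Area at t=0.468: 27.1754

Cross-section at t=0.468: each vertex is (1-t)·p0[i] + t·p1[i].
  v1: (1-0.468)·(0.24,2.83) + 0.468·(0.79,4.12) = (0.4974,3.4337)
  v2: (1-0.468)·(-2.95,-2.23) + 0.468·(-3.86,-5.03) = (-3.3759,-3.5404)
  v3: (1-0.468)·(2.76,-3.44) + 0.468·(4.41,-7.06) = (3.5322,-5.1342)
Shoelace sum Σ(x_i·y_{i+1} − x_{i+1}·y_i):
  i=1: 0.4974·-3.5404 − -3.3759·3.4337 = +9.8308 (running +9.8308)
  i=2: -3.3759·-5.1342 − 3.5322·-3.5404 = +29.8377 (running +39.6685)
  i=3: 3.5322·3.4337 − 0.4974·-5.1342 = +14.6823 (running +54.3509)
Area = |Σ|/2 = |54.3509|/2 = 27.1754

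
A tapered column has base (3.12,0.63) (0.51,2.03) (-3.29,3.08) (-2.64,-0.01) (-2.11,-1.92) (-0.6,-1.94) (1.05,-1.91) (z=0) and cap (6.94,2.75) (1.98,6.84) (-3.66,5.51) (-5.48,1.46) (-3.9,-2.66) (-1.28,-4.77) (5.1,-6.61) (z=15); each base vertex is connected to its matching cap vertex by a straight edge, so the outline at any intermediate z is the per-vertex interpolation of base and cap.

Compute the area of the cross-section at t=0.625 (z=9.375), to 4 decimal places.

Cross-section at t=0.625: each vertex is (1-t)·p0[i] + t·p1[i].
  v1: (1-0.625)·(3.12,0.63) + 0.625·(6.94,2.75) = (5.5075,1.9550)
  v2: (1-0.625)·(0.51,2.03) + 0.625·(1.98,6.84) = (1.4287,5.0363)
  v3: (1-0.625)·(-3.29,3.08) + 0.625·(-3.66,5.51) = (-3.5213,4.5987)
  v4: (1-0.625)·(-2.64,-0.01) + 0.625·(-5.48,1.46) = (-4.4150,0.9087)
  v5: (1-0.625)·(-2.11,-1.92) + 0.625·(-3.9,-2.66) = (-3.2287,-2.3825)
  v6: (1-0.625)·(-0.6,-1.94) + 0.625·(-1.28,-4.77) = (-1.0250,-3.7087)
  v7: (1-0.625)·(1.05,-1.91) + 0.625·(5.1,-6.61) = (3.5812,-4.8475)
Shoelace sum Σ(x_i·y_{i+1} − x_{i+1}·y_i):
  i=1: 5.5075·5.0363 − 1.4287·1.9550 = +24.9439 (running +24.9439)
  i=2: 1.4287·4.5987 − -3.5213·5.0363 = +24.3044 (running +49.2483)
  i=3: -3.5213·0.9087 − -4.4150·4.5987 = +17.1035 (running +66.3518)
  i=4: -4.4150·-2.3825 − -3.2287·0.9087 = +13.4529 (running +79.8047)
  i=5: -3.2287·-3.7087 − -1.0250·-2.3825 = +9.5326 (running +89.3373)
  i=6: -1.0250·-4.8475 − 3.5812·-3.7087 = +18.2506 (running +107.5879)
  i=7: 3.5812·1.9550 − 5.5075·-4.8475 = +33.6990 (running +141.2869)
Area = |Σ|/2 = |141.2869|/2 = 70.6434

Area at t=0.625: 70.6434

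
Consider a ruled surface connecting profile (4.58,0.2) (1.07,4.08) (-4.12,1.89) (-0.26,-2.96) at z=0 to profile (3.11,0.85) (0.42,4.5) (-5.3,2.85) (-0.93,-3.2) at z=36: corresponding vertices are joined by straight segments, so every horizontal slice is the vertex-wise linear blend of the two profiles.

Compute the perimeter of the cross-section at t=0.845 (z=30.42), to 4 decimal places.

Cross-section at t=0.845: each vertex is (1-t)·p0[i] + t·p1[i].
  v1: (1-0.845)·(4.58,0.2) + 0.845·(3.11,0.85) = (3.3378,0.7492)
  v2: (1-0.845)·(1.07,4.08) + 0.845·(0.42,4.5) = (0.5208,4.4349)
  v3: (1-0.845)·(-4.12,1.89) + 0.845·(-5.3,2.85) = (-5.1171,2.7012)
  v4: (1-0.845)·(-0.26,-2.96) + 0.845·(-0.93,-3.2) = (-0.8262,-3.1628)
Perimeter = Σ |v_{i+1} − v_i|:
  edge 1→2: √(-2.8171² + 3.6856²) = 4.6390 (running 4.6390)
  edge 2→3: √(-5.6379² + -1.7337²) = 5.8984 (running 10.5374)
  edge 3→4: √(4.2909² + -5.8640²) = 7.2663 (running 17.8036)
  edge 4→1: √(4.1640² + 3.9121²) = 5.7134 (running 23.5171)
Perimeter = 23.5171

Perimeter at t=0.845: 23.5171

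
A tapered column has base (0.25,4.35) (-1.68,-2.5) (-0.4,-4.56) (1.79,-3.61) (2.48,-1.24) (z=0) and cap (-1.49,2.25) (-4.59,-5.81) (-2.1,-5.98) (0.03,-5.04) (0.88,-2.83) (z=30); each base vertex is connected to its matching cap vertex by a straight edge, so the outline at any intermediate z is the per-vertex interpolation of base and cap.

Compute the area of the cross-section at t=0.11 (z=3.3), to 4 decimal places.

Cross-section at t=0.11: each vertex is (1-t)·p0[i] + t·p1[i].
  v1: (1-0.11)·(0.25,4.35) + 0.11·(-1.49,2.25) = (0.0586,4.1190)
  v2: (1-0.11)·(-1.68,-2.5) + 0.11·(-4.59,-5.81) = (-2.0001,-2.8641)
  v3: (1-0.11)·(-0.4,-4.56) + 0.11·(-2.1,-5.98) = (-0.5870,-4.7162)
  v4: (1-0.11)·(1.79,-3.61) + 0.11·(0.03,-5.04) = (1.5964,-3.7673)
  v5: (1-0.11)·(2.48,-1.24) + 0.11·(0.88,-2.83) = (2.3040,-1.4149)
Shoelace sum Σ(x_i·y_{i+1} − x_{i+1}·y_i):
  i=1: 0.0586·-2.8641 − -2.0001·4.1190 = +8.0706 (running +8.0706)
  i=2: -2.0001·-4.7162 − -0.5870·-2.8641 = +7.7516 (running +15.8222)
  i=3: -0.5870·-3.7673 − 1.5964·-4.7162 = +9.7403 (running +25.5626)
  i=4: 1.5964·-1.4149 − 2.3040·-3.7673 = +6.4211 (running +31.9837)
  i=5: 2.3040·4.1190 − 0.0586·-1.4149 = +9.5731 (running +41.5568)
Area = |Σ|/2 = |41.5568|/2 = 20.7784

Area at t=0.11: 20.7784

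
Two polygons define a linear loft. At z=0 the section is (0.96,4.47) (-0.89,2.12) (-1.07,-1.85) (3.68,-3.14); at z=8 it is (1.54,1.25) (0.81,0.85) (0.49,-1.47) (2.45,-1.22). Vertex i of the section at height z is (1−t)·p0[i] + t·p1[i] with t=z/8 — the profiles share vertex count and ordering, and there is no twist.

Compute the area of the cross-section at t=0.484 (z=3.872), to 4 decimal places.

Area at t=0.484: 10.1045

Cross-section at t=0.484: each vertex is (1-t)·p0[i] + t·p1[i].
  v1: (1-0.484)·(0.96,4.47) + 0.484·(1.54,1.25) = (1.2407,2.9115)
  v2: (1-0.484)·(-0.89,2.12) + 0.484·(0.81,0.85) = (-0.0672,1.5053)
  v3: (1-0.484)·(-1.07,-1.85) + 0.484·(0.49,-1.47) = (-0.3150,-1.6661)
  v4: (1-0.484)·(3.68,-3.14) + 0.484·(2.45,-1.22) = (3.0847,-2.2107)
Shoelace sum Σ(x_i·y_{i+1} − x_{i+1}·y_i):
  i=1: 1.2407·1.5053 − -0.0672·2.9115 = +2.0633 (running +2.0633)
  i=2: -0.0672·-1.6661 − -0.3150·1.5053 = +0.5861 (running +2.6494)
  i=3: -0.3150·-2.2107 − 3.0847·-1.6661 = +5.8356 (running +8.4850)
  i=4: 3.0847·2.9115 − 1.2407·-2.2107 = +11.7240 (running +20.2090)
Area = |Σ|/2 = |20.2090|/2 = 10.1045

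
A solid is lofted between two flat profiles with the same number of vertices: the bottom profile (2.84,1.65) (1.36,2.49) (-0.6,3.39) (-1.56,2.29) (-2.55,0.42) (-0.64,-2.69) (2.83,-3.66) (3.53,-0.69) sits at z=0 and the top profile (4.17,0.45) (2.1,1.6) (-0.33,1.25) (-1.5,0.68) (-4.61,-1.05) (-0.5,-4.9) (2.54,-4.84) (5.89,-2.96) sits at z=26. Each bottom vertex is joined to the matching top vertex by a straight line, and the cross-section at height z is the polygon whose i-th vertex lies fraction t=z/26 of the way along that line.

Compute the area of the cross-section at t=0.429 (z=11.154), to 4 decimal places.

Area at t=0.429: 34.5850

Cross-section at t=0.429: each vertex is (1-t)·p0[i] + t·p1[i].
  v1: (1-0.429)·(2.84,1.65) + 0.429·(4.17,0.45) = (3.4106,1.1352)
  v2: (1-0.429)·(1.36,2.49) + 0.429·(2.1,1.6) = (1.6775,2.1082)
  v3: (1-0.429)·(-0.6,3.39) + 0.429·(-0.33,1.25) = (-0.4842,2.4719)
  v4: (1-0.429)·(-1.56,2.29) + 0.429·(-1.5,0.68) = (-1.5343,1.5993)
  v5: (1-0.429)·(-2.55,0.42) + 0.429·(-4.61,-1.05) = (-3.4337,-0.2106)
  v6: (1-0.429)·(-0.64,-2.69) + 0.429·(-0.5,-4.9) = (-0.5799,-3.6381)
  v7: (1-0.429)·(2.83,-3.66) + 0.429·(2.54,-4.84) = (2.7056,-4.1662)
  v8: (1-0.429)·(3.53,-0.69) + 0.429·(5.89,-2.96) = (4.5424,-1.6638)
Shoelace sum Σ(x_i·y_{i+1} − x_{i+1}·y_i):
  i=1: 3.4106·2.1082 − 1.6775·1.1352 = +5.2859 (running +5.2859)
  i=2: 1.6775·2.4719 − -0.4842·2.1082 = +5.1673 (running +10.4532)
  i=3: -0.4842·1.5993 − -1.5343·2.4719 = +3.0183 (running +13.4714)
  i=4: -1.5343·-0.2106 − -3.4337·1.5993 = +5.8148 (running +19.2862)
  i=5: -3.4337·-3.6381 − -0.5799·-0.2106 = +12.3701 (running +31.6563)
  i=6: -0.5799·-4.1662 − 2.7056·-3.6381 = +12.2593 (running +43.9157)
  i=7: 2.7056·-1.6638 − 4.5424·-4.1662 = +14.4232 (running +58.3388)
  i=8: 4.5424·1.1352 − 3.4106·-1.6638 = +10.8312 (running +69.1700)
Area = |Σ|/2 = |69.1700|/2 = 34.5850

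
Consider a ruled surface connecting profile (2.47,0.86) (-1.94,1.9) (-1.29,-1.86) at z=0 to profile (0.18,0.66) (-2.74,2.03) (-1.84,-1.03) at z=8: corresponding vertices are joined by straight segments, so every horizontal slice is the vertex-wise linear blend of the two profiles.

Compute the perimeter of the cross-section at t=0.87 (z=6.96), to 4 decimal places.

Perimeter at t=0.87: 9.5464

Cross-section at t=0.87: each vertex is (1-t)·p0[i] + t·p1[i].
  v1: (1-0.87)·(2.47,0.86) + 0.87·(0.18,0.66) = (0.4777,0.6860)
  v2: (1-0.87)·(-1.94,1.9) + 0.87·(-2.74,2.03) = (-2.6360,2.0131)
  v3: (1-0.87)·(-1.29,-1.86) + 0.87·(-1.84,-1.03) = (-1.7685,-1.1379)
Perimeter = Σ |v_{i+1} − v_i|:
  edge 1→2: √(-3.1137² + 1.3271²) = 3.3847 (running 3.3847)
  edge 2→3: √(0.8675² + -3.1510²) = 3.2682 (running 6.6530)
  edge 3→1: √(2.2462² + 1.8239²) = 2.8934 (running 9.5464)
Perimeter = 9.5464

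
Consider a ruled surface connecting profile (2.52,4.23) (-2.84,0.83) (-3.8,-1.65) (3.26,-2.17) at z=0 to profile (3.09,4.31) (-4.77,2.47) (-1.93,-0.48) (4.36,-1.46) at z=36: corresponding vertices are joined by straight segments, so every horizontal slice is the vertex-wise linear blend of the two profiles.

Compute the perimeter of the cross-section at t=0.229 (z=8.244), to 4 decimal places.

Cross-section at t=0.229: each vertex is (1-t)·p0[i] + t·p1[i].
  v1: (1-0.229)·(2.52,4.23) + 0.229·(3.09,4.31) = (2.6505,4.2483)
  v2: (1-0.229)·(-2.84,0.83) + 0.229·(-4.77,2.47) = (-3.2820,1.2056)
  v3: (1-0.229)·(-3.8,-1.65) + 0.229·(-1.93,-0.48) = (-3.3718,-1.3821)
  v4: (1-0.229)·(3.26,-2.17) + 0.229·(4.36,-1.46) = (3.5119,-2.0074)
Perimeter = Σ |v_{i+1} − v_i|:
  edge 1→2: √(-5.9325² + -3.0428²) = 6.6673 (running 6.6673)
  edge 2→3: √(-0.0898² + -2.5876²) = 2.5892 (running 9.2565)
  edge 3→4: √(6.8837² + -0.6253²) = 6.9120 (running 16.1685)
  edge 4→1: √(-0.8614² + 6.2557²) = 6.3148 (running 22.4833)
Perimeter = 22.4833

Perimeter at t=0.229: 22.4833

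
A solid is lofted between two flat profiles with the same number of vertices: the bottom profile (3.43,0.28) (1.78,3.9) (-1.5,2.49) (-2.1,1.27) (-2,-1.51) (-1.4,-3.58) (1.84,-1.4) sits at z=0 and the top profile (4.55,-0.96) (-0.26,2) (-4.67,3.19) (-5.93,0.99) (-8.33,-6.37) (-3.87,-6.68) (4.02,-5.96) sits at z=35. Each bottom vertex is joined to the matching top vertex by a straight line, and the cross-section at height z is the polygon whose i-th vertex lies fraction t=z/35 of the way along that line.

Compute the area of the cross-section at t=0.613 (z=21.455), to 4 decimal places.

Cross-section at t=0.613: each vertex is (1-t)·p0[i] + t·p1[i].
  v1: (1-0.613)·(3.43,0.28) + 0.613·(4.55,-0.96) = (4.1166,-0.4801)
  v2: (1-0.613)·(1.78,3.9) + 0.613·(-0.26,2) = (0.5295,2.7353)
  v3: (1-0.613)·(-1.5,2.49) + 0.613·(-4.67,3.19) = (-3.4432,2.9191)
  v4: (1-0.613)·(-2.1,1.27) + 0.613·(-5.93,0.99) = (-4.4478,1.0984)
  v5: (1-0.613)·(-2,-1.51) + 0.613·(-8.33,-6.37) = (-5.8803,-4.4892)
  v6: (1-0.613)·(-1.4,-3.58) + 0.613·(-3.87,-6.68) = (-2.9141,-5.4803)
  v7: (1-0.613)·(1.84,-1.4) + 0.613·(4.02,-5.96) = (3.1763,-4.1953)
Shoelace sum Σ(x_i·y_{i+1} − x_{i+1}·y_i):
  i=1: 4.1166·2.7353 − 0.5295·-0.4801 = +11.5142 (running +11.5142)
  i=2: 0.5295·2.9191 − -3.4432·2.7353 = +10.9638 (running +22.4781)
  i=3: -3.4432·1.0984 − -4.4478·2.9191 = +9.2017 (running +31.6797)
  i=4: -4.4478·-4.4892 − -5.8803·1.0984 = +26.4256 (running +58.1053)
  i=5: -5.8803·-5.4803 − -2.9141·-4.4892 = +19.1438 (running +77.2491)
  i=6: -2.9141·-4.1953 − 3.1763·-5.4803 = +29.6328 (running +106.8819)
  i=7: 3.1763·-0.4801 − 4.1166·-4.1953 = +15.7451 (running +122.6270)
Area = |Σ|/2 = |122.6270|/2 = 61.3135

Area at t=0.613: 61.3135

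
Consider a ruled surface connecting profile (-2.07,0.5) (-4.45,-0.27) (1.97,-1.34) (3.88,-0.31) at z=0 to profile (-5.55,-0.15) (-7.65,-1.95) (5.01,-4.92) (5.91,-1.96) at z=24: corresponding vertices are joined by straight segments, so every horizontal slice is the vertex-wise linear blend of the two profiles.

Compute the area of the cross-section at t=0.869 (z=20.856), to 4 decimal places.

Cross-section at t=0.869: each vertex is (1-t)·p0[i] + t·p1[i].
  v1: (1-0.869)·(-2.07,0.5) + 0.869·(-5.55,-0.15) = (-5.0941,-0.0648)
  v2: (1-0.869)·(-4.45,-0.27) + 0.869·(-7.65,-1.95) = (-7.2308,-1.7299)
  v3: (1-0.869)·(1.97,-1.34) + 0.869·(5.01,-4.92) = (4.6118,-4.4510)
  v4: (1-0.869)·(3.88,-0.31) + 0.869·(5.91,-1.96) = (5.6441,-1.7438)
Shoelace sum Σ(x_i·y_{i+1} − x_{i+1}·y_i):
  i=1: -5.0941·-1.7299 − -7.2308·-0.0648 = +8.3435 (running +8.3435)
  i=2: -7.2308·-4.4510 − 4.6118·-1.7299 = +40.1624 (running +48.5059)
  i=3: 4.6118·-1.7438 − 5.6441·-4.4510 = +17.0797 (running +65.5856)
  i=4: 5.6441·-0.0648 − -5.0941·-1.7438 = -9.2494 (running +56.3362)
Area = |Σ|/2 = |56.3362|/2 = 28.1681

Area at t=0.869: 28.1681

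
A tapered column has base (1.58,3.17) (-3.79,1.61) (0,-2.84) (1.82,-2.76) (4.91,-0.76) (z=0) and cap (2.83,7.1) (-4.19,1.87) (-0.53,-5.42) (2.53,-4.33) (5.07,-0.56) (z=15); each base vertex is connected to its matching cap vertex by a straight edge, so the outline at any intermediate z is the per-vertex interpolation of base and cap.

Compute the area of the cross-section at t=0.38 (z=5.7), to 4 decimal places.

Cross-section at t=0.38: each vertex is (1-t)·p0[i] + t·p1[i].
  v1: (1-0.38)·(1.58,3.17) + 0.38·(2.83,7.1) = (2.0550,4.6634)
  v2: (1-0.38)·(-3.79,1.61) + 0.38·(-4.19,1.87) = (-3.9420,1.7088)
  v3: (1-0.38)·(0,-2.84) + 0.38·(-0.53,-5.42) = (-0.2014,-3.8204)
  v4: (1-0.38)·(1.82,-2.76) + 0.38·(2.53,-4.33) = (2.0898,-3.3566)
  v5: (1-0.38)·(4.91,-0.76) + 0.38·(5.07,-0.56) = (4.9708,-0.6840)
Shoelace sum Σ(x_i·y_{i+1} − x_{i+1}·y_i):
  i=1: 2.0550·1.7088 − -3.9420·4.6634 = +21.8947 (running +21.8947)
  i=2: -3.9420·-3.8204 − -0.2014·1.7088 = +15.4042 (running +37.2989)
  i=3: -0.2014·-3.3566 − 2.0898·-3.8204 = +8.6599 (running +45.9588)
  i=4: 2.0898·-0.6840 − 4.9708·-3.3566 = +15.2556 (running +61.2143)
  i=5: 4.9708·4.6634 − 2.0550·-0.6840 = +24.5864 (running +85.8008)
Area = |Σ|/2 = |85.8008|/2 = 42.9004

Area at t=0.38: 42.9004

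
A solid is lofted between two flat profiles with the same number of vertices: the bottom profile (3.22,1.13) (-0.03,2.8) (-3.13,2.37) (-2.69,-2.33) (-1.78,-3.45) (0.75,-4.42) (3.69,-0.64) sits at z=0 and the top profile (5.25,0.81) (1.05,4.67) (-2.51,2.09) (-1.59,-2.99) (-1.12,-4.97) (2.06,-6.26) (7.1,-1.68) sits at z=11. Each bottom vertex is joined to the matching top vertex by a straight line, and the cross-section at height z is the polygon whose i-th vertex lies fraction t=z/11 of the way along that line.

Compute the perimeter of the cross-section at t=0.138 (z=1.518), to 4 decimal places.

Perimeter at t=0.138: 23.2895

Cross-section at t=0.138: each vertex is (1-t)·p0[i] + t·p1[i].
  v1: (1-0.138)·(3.22,1.13) + 0.138·(5.25,0.81) = (3.5001,1.0858)
  v2: (1-0.138)·(-0.03,2.8) + 0.138·(1.05,4.67) = (0.1190,3.0581)
  v3: (1-0.138)·(-3.13,2.37) + 0.138·(-2.51,2.09) = (-3.0444,2.3314)
  v4: (1-0.138)·(-2.69,-2.33) + 0.138·(-1.59,-2.99) = (-2.5382,-2.4211)
  v5: (1-0.138)·(-1.78,-3.45) + 0.138·(-1.12,-4.97) = (-1.6889,-3.6598)
  v6: (1-0.138)·(0.75,-4.42) + 0.138·(2.06,-6.26) = (0.9308,-4.6739)
  v7: (1-0.138)·(3.69,-0.64) + 0.138·(7.1,-1.68) = (4.1606,-0.7835)
Perimeter = Σ |v_{i+1} − v_i|:
  edge 1→2: √(-3.3811² + 1.9722²) = 3.9143 (running 3.9143)
  edge 2→3: √(-3.1635² + -0.7267²) = 3.2459 (running 7.1601)
  edge 3→4: √(0.5062² + -4.7524²) = 4.7793 (running 11.9395)
  edge 4→5: √(0.8493² + -1.2387²) = 1.5019 (running 13.4413)
  edge 5→6: √(2.6197² + -1.0142²) = 2.8092 (running 16.2505)
  edge 6→7: √(3.2298² + 3.8904²) = 5.0564 (running 21.3069)
  edge 7→1: √(-0.6604² + 1.8694²) = 1.9826 (running 23.2895)
Perimeter = 23.2895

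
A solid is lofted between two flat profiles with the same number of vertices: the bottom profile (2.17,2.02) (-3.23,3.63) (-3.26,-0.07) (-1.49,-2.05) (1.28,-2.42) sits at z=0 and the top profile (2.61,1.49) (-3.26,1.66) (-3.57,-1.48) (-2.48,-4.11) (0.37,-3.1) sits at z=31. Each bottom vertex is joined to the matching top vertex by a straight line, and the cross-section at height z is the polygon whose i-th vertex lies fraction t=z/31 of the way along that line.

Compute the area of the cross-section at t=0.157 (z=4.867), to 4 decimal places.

Cross-section at t=0.157: each vertex is (1-t)·p0[i] + t·p1[i].
  v1: (1-0.157)·(2.17,2.02) + 0.157·(2.61,1.49) = (2.2391,1.9368)
  v2: (1-0.157)·(-3.23,3.63) + 0.157·(-3.26,1.66) = (-3.2347,3.3207)
  v3: (1-0.157)·(-3.26,-0.07) + 0.157·(-3.57,-1.48) = (-3.3087,-0.2914)
  v4: (1-0.157)·(-1.49,-2.05) + 0.157·(-2.48,-4.11) = (-1.6454,-2.3734)
  v5: (1-0.157)·(1.28,-2.42) + 0.157·(0.37,-3.1) = (1.1371,-2.5268)
Shoelace sum Σ(x_i·y_{i+1} − x_{i+1}·y_i):
  i=1: 2.2391·3.3207 − -3.2347·1.9368 = +13.7003 (running +13.7003)
  i=2: -3.2347·-0.2914 − -3.3087·3.3207 = +11.9296 (running +25.6299)
  i=3: -3.3087·-2.3734 − -1.6454·-0.2914 = +7.3734 (running +33.0034)
  i=4: -1.6454·-2.5268 − 1.1371·-2.3734 = +6.8565 (running +39.8598)
  i=5: 1.1371·1.9368 − 2.2391·-2.5268 = +7.8600 (running +47.7198)
Area = |Σ|/2 = |47.7198|/2 = 23.8599

Area at t=0.157: 23.8599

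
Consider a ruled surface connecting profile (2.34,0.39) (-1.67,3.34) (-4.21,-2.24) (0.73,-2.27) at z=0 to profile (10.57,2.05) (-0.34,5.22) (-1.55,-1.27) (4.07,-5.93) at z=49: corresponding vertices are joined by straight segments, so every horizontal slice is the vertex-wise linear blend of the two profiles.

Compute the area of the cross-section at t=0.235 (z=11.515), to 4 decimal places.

Area at t=0.235: 31.1702

Cross-section at t=0.235: each vertex is (1-t)·p0[i] + t·p1[i].
  v1: (1-0.235)·(2.34,0.39) + 0.235·(10.57,2.05) = (4.2740,0.7801)
  v2: (1-0.235)·(-1.67,3.34) + 0.235·(-0.34,5.22) = (-1.3575,3.7818)
  v3: (1-0.235)·(-4.21,-2.24) + 0.235·(-1.55,-1.27) = (-3.5849,-2.0121)
  v4: (1-0.235)·(0.73,-2.27) + 0.235·(4.07,-5.93) = (1.5149,-3.1301)
Shoelace sum Σ(x_i·y_{i+1} − x_{i+1}·y_i):
  i=1: 4.2740·3.7818 − -1.3575·0.7801 = +17.2225 (running +17.2225)
  i=2: -1.3575·-2.0121 − -3.5849·3.7818 = +16.2886 (running +33.5112)
  i=3: -3.5849·-3.1301 − 1.5149·-2.0121 = +14.2692 (running +47.7803)
  i=4: 1.5149·0.7801 − 4.2740·-3.1301 = +14.5600 (running +62.3403)
Area = |Σ|/2 = |62.3403|/2 = 31.1702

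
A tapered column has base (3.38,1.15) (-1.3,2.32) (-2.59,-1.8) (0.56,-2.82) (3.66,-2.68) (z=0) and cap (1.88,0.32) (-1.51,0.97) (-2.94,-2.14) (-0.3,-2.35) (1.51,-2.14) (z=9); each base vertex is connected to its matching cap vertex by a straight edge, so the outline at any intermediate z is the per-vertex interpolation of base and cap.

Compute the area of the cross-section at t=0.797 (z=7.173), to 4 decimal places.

Cross-section at t=0.797: each vertex is (1-t)·p0[i] + t·p1[i].
  v1: (1-0.797)·(3.38,1.15) + 0.797·(1.88,0.32) = (2.1845,0.4885)
  v2: (1-0.797)·(-1.3,2.32) + 0.797·(-1.51,0.97) = (-1.4674,1.2440)
  v3: (1-0.797)·(-2.59,-1.8) + 0.797·(-2.94,-2.14) = (-2.8689,-2.0710)
  v4: (1-0.797)·(0.56,-2.82) + 0.797·(-0.3,-2.35) = (-0.1254,-2.4454)
  v5: (1-0.797)·(3.66,-2.68) + 0.797·(1.51,-2.14) = (1.9465,-2.2496)
Shoelace sum Σ(x_i·y_{i+1} − x_{i+1}·y_i):
  i=1: 2.1845·1.2440 − -1.4674·0.4885 = +3.4344 (running +3.4344)
  i=2: -1.4674·-2.0710 − -2.8689·1.2440 = +6.6080 (running +10.0424)
  i=3: -2.8689·-2.4454 − -0.1254·-2.0710 = +6.7560 (running +16.7985)
  i=4: -0.1254·-2.2496 − 1.9465·-2.4454 = +5.0420 (running +21.8405)
  i=5: 1.9465·0.4885 − 2.1845·-2.2496 = +5.8651 (running +27.7056)
Area = |Σ|/2 = |27.7056|/2 = 13.8528

Area at t=0.797: 13.8528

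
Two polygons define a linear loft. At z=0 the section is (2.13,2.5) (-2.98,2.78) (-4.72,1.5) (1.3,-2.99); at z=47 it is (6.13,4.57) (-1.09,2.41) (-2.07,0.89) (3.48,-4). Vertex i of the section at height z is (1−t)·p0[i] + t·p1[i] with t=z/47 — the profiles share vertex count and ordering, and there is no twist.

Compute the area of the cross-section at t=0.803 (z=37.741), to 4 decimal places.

Cross-section at t=0.803: each vertex is (1-t)·p0[i] + t·p1[i].
  v1: (1-0.803)·(2.13,2.5) + 0.803·(6.13,4.57) = (5.3420,4.1622)
  v2: (1-0.803)·(-2.98,2.78) + 0.803·(-1.09,2.41) = (-1.4623,2.4829)
  v3: (1-0.803)·(-4.72,1.5) + 0.803·(-2.07,0.89) = (-2.5920,1.0102)
  v4: (1-0.803)·(1.3,-2.99) + 0.803·(3.48,-4) = (3.0505,-3.8010)
Shoelace sum Σ(x_i·y_{i+1} − x_{i+1}·y_i):
  i=1: 5.3420·2.4829 − -1.4623·4.1622 = +19.3501 (running +19.3501)
  i=2: -1.4623·1.0102 − -2.5920·2.4829 = +4.9586 (running +24.3087)
  i=3: -2.5920·-3.8010 − 3.0505·1.0102 = +6.7709 (running +31.0796)
  i=4: 3.0505·4.1622 − 5.3420·-3.8010 = +33.0021 (running +64.0817)
Area = |Σ|/2 = |64.0817|/2 = 32.0408

Area at t=0.803: 32.0408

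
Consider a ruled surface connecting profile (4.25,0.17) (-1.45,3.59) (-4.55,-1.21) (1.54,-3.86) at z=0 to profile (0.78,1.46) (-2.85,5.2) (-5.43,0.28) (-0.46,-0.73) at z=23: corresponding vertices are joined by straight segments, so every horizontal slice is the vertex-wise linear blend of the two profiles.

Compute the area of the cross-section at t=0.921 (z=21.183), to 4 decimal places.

Cross-section at t=0.921: each vertex is (1-t)·p0[i] + t·p1[i].
  v1: (1-0.921)·(4.25,0.17) + 0.921·(0.78,1.46) = (1.0541,1.3581)
  v2: (1-0.921)·(-1.45,3.59) + 0.921·(-2.85,5.2) = (-2.7394,5.0728)
  v3: (1-0.921)·(-4.55,-1.21) + 0.921·(-5.43,0.28) = (-5.3605,0.1623)
  v4: (1-0.921)·(1.54,-3.86) + 0.921·(-0.46,-0.73) = (-0.3020,-0.9773)
Shoelace sum Σ(x_i·y_{i+1} − x_{i+1}·y_i):
  i=1: 1.0541·5.0728 − -2.7394·1.3581 = +9.0678 (running +9.0678)
  i=2: -2.7394·0.1623 − -5.3605·5.0728 = +26.7481 (running +35.8159)
  i=3: -5.3605·-0.9773 − -0.3020·0.1623 = +5.2876 (running +41.1035)
  i=4: -0.3020·1.3581 − 1.0541·-0.9773 = +0.6200 (running +41.7235)
Area = |Σ|/2 = |41.7235|/2 = 20.8618

Area at t=0.921: 20.8618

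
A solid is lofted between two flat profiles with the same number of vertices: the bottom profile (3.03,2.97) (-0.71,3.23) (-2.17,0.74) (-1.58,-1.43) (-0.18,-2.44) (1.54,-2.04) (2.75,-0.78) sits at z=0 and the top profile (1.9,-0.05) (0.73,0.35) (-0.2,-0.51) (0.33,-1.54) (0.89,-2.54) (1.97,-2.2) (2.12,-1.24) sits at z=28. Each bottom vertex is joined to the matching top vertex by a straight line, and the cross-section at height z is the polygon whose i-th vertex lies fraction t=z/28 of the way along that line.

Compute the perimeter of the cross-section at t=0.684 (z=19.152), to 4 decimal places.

Perimeter at t=0.684: 11.0594

Cross-section at t=0.684: each vertex is (1-t)·p0[i] + t·p1[i].
  v1: (1-0.684)·(3.03,2.97) + 0.684·(1.9,-0.05) = (2.2571,0.9043)
  v2: (1-0.684)·(-0.71,3.23) + 0.684·(0.73,0.35) = (0.2750,1.2601)
  v3: (1-0.684)·(-2.17,0.74) + 0.684·(-0.2,-0.51) = (-0.8225,-0.1150)
  v4: (1-0.684)·(-1.58,-1.43) + 0.684·(0.33,-1.54) = (-0.2736,-1.5052)
  v5: (1-0.684)·(-0.18,-2.44) + 0.684·(0.89,-2.54) = (0.5519,-2.5084)
  v6: (1-0.684)·(1.54,-2.04) + 0.684·(1.97,-2.2) = (1.8341,-2.1494)
  v7: (1-0.684)·(2.75,-0.78) + 0.684·(2.12,-1.24) = (2.3191,-1.0946)
Perimeter = Σ |v_{i+1} − v_i|:
  edge 1→2: √(-1.9821² + 0.3558²) = 2.0138 (running 2.0138)
  edge 2→3: √(-1.0975² + -1.3751²) = 1.7593 (running 3.7731)
  edge 3→4: √(0.5490² + -1.3902²) = 1.4947 (running 5.2678)
  edge 4→5: √(0.8254² + -1.0032²) = 1.2991 (running 6.5669)
  edge 5→6: √(1.2822² + 0.3590²) = 1.3315 (running 7.8985)
  edge 6→7: √(0.4850² + 1.0548²) = 1.1609 (running 9.0594)
  edge 7→1: √(-0.0620² + 1.9990²) = 1.9999 (running 11.0594)
Perimeter = 11.0594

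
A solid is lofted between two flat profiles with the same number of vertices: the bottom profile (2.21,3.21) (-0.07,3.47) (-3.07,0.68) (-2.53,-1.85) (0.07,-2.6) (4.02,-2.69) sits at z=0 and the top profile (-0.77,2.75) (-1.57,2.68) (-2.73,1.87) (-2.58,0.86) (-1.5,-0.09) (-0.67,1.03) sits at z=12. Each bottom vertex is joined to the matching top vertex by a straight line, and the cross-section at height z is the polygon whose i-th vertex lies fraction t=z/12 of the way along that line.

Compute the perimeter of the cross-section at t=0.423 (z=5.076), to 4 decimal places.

Perimeter at t=0.423: 15.6038

Cross-section at t=0.423: each vertex is (1-t)·p0[i] + t·p1[i].
  v1: (1-0.423)·(2.21,3.21) + 0.423·(-0.77,2.75) = (0.9495,3.0154)
  v2: (1-0.423)·(-0.07,3.47) + 0.423·(-1.57,2.68) = (-0.7045,3.1358)
  v3: (1-0.423)·(-3.07,0.68) + 0.423·(-2.73,1.87) = (-2.9262,1.1834)
  v4: (1-0.423)·(-2.53,-1.85) + 0.423·(-2.58,0.86) = (-2.5511,-0.7037)
  v5: (1-0.423)·(0.07,-2.6) + 0.423·(-1.5,-0.09) = (-0.5941,-1.5383)
  v6: (1-0.423)·(4.02,-2.69) + 0.423·(-0.67,1.03) = (2.0361,-1.1164)
Perimeter = Σ |v_{i+1} − v_i|:
  edge 1→2: √(-1.6540² + 0.1204²) = 1.6583 (running 1.6583)
  edge 2→3: √(-2.2217² + -1.9525²) = 2.9577 (running 4.6160)
  edge 3→4: √(0.3750² + -1.8870²) = 1.9239 (running 6.5400)
  edge 4→5: √(1.9570² + -0.8346²) = 2.1276 (running 8.6676)
  edge 5→6: √(2.6302² + 0.4218²) = 2.6639 (running 11.3314)
  edge 6→1: √(-1.0867² + 4.1319²) = 4.2724 (running 15.6038)
Perimeter = 15.6038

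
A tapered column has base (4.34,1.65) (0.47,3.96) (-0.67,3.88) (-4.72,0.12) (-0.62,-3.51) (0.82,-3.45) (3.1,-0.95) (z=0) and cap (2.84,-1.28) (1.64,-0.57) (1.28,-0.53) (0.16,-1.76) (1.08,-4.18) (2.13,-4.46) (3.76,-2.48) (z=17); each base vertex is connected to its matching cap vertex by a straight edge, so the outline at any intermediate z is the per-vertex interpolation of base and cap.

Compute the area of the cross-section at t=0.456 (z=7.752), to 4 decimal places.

Cross-section at t=0.456: each vertex is (1-t)·p0[i] + t·p1[i].
  v1: (1-0.456)·(4.34,1.65) + 0.456·(2.84,-1.28) = (3.6560,0.3139)
  v2: (1-0.456)·(0.47,3.96) + 0.456·(1.64,-0.57) = (1.0035,1.8943)
  v3: (1-0.456)·(-0.67,3.88) + 0.456·(1.28,-0.53) = (0.2192,1.8690)
  v4: (1-0.456)·(-4.72,0.12) + 0.456·(0.16,-1.76) = (-2.4947,-0.7373)
  v5: (1-0.456)·(-0.62,-3.51) + 0.456·(1.08,-4.18) = (0.1552,-3.8155)
  v6: (1-0.456)·(0.82,-3.45) + 0.456·(2.13,-4.46) = (1.4174,-3.9106)
  v7: (1-0.456)·(3.1,-0.95) + 0.456·(3.76,-2.48) = (3.4010,-1.6477)
Shoelace sum Σ(x_i·y_{i+1} − x_{i+1}·y_i):
  i=1: 3.6560·1.8943 − 1.0035·0.3139 = +6.6106 (running +6.6106)
  i=2: 1.0035·1.8690 − 0.2192·1.8943 = +1.4604 (running +8.0710)
  i=3: 0.2192·-0.7373 − -2.4947·1.8690 = +4.5011 (running +12.5721)
  i=4: -2.4947·-3.8155 − 0.1552·-0.7373 = +9.6331 (running +22.2052)
  i=5: 0.1552·-3.9106 − 1.4174·-3.8155 = +4.8010 (running +27.0062)
  i=6: 1.4174·-1.6477 − 3.4010·-3.9106 = +10.9643 (running +37.9705)
  i=7: 3.4010·0.3139 − 3.6560·-1.6477 = +7.0915 (running +45.0621)
Area = |Σ|/2 = |45.0621|/2 = 22.5310

Area at t=0.456: 22.5310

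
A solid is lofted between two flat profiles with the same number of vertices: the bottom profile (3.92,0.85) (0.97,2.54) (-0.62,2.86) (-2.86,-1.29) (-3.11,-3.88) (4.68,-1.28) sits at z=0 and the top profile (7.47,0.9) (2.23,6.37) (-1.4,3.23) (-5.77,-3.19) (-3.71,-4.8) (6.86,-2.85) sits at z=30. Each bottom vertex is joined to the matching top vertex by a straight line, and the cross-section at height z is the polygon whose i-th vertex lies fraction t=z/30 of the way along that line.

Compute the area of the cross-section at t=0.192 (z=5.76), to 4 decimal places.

Cross-section at t=0.192: each vertex is (1-t)·p0[i] + t·p1[i].
  v1: (1-0.192)·(3.92,0.85) + 0.192·(7.47,0.9) = (4.6016,0.8596)
  v2: (1-0.192)·(0.97,2.54) + 0.192·(2.23,6.37) = (1.2119,3.2754)
  v3: (1-0.192)·(-0.62,2.86) + 0.192·(-1.4,3.23) = (-0.7698,2.9310)
  v4: (1-0.192)·(-2.86,-1.29) + 0.192·(-5.77,-3.19) = (-3.4187,-1.6548)
  v5: (1-0.192)·(-3.11,-3.88) + 0.192·(-3.71,-4.8) = (-3.2252,-4.0566)
  v6: (1-0.192)·(4.68,-1.28) + 0.192·(6.86,-2.85) = (5.0986,-1.5814)
Shoelace sum Σ(x_i·y_{i+1} − x_{i+1}·y_i):
  i=1: 4.6016·3.2754 − 1.2119·0.8596 = +14.0301 (running +14.0301)
  i=2: 1.2119·2.9310 − -0.7698·3.2754 = +6.0734 (running +20.1036)
  i=3: -0.7698·-1.6548 − -3.4187·2.9310 = +11.2942 (running +31.3978)
  i=4: -3.4187·-4.0566 − -3.2252·-1.6548 = +8.5315 (running +39.9292)
  i=5: -3.2252·-1.5814 − 5.0986·-4.0566 = +25.7835 (running +65.7127)
  i=6: 5.0986·0.8596 − 4.6016·-1.5814 = +11.6599 (running +77.3726)
Area = |Σ|/2 = |77.3726|/2 = 38.6863

Area at t=0.192: 38.6863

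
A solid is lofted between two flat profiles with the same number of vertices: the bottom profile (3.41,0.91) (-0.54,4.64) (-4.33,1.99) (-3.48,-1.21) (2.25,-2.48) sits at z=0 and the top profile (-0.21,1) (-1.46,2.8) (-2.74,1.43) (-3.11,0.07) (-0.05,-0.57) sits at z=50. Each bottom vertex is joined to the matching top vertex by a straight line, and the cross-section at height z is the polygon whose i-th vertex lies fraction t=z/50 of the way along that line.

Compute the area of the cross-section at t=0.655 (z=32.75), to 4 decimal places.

Cross-section at t=0.655: each vertex is (1-t)·p0[i] + t·p1[i].
  v1: (1-0.655)·(3.41,0.91) + 0.655·(-0.21,1) = (1.0389,0.9689)
  v2: (1-0.655)·(-0.54,4.64) + 0.655·(-1.46,2.8) = (-1.1426,3.4348)
  v3: (1-0.655)·(-4.33,1.99) + 0.655·(-2.74,1.43) = (-3.2885,1.6232)
  v4: (1-0.655)·(-3.48,-1.21) + 0.655·(-3.11,0.07) = (-3.2376,-0.3716)
  v5: (1-0.655)·(2.25,-2.48) + 0.655·(-0.05,-0.57) = (0.7435,-1.2289)
Shoelace sum Σ(x_i·y_{i+1} − x_{i+1}·y_i):
  i=1: 1.0389·3.4348 − -1.1426·0.9689 = +4.6755 (running +4.6755)
  i=2: -1.1426·1.6232 − -3.2885·3.4348 = +9.4408 (running +14.1164)
  i=3: -3.2885·-0.3716 − -3.2376·1.6232 = +6.4774 (running +20.5938)
  i=4: -3.2376·-1.2289 − 0.7435·-0.3716 = +4.2552 (running +24.8490)
  i=5: 0.7435·0.9689 − 1.0389·-1.2289 = +1.9972 (running +26.8461)
Area = |Σ|/2 = |26.8461|/2 = 13.4231

Area at t=0.655: 13.4231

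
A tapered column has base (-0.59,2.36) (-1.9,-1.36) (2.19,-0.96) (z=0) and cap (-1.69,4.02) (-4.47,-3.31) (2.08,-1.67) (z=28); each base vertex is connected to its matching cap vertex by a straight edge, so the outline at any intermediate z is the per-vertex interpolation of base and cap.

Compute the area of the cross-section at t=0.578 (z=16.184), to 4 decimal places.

Area at t=0.578: 14.7967

Cross-section at t=0.578: each vertex is (1-t)·p0[i] + t·p1[i].
  v1: (1-0.578)·(-0.59,2.36) + 0.578·(-1.69,4.02) = (-1.2258,3.3195)
  v2: (1-0.578)·(-1.9,-1.36) + 0.578·(-4.47,-3.31) = (-3.3855,-2.4871)
  v3: (1-0.578)·(2.19,-0.96) + 0.578·(2.08,-1.67) = (2.1264,-1.3704)
Shoelace sum Σ(x_i·y_{i+1} − x_{i+1}·y_i):
  i=1: -1.2258·-2.4871 − -3.3855·3.3195 = +14.2867 (running +14.2867)
  i=2: -3.3855·-1.3704 − 2.1264·-2.4871 = +9.9280 (running +24.2146)
  i=3: 2.1264·3.3195 − -1.2258·-1.3704 = +5.3788 (running +29.5934)
Area = |Σ|/2 = |29.5934|/2 = 14.7967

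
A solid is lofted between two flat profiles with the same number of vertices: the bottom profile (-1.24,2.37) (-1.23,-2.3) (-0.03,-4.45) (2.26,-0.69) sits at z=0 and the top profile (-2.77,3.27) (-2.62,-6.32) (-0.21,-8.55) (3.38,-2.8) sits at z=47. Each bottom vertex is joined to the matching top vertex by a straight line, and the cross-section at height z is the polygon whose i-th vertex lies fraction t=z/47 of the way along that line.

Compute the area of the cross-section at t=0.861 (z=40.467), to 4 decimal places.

Cross-section at t=0.861: each vertex is (1-t)·p0[i] + t·p1[i].
  v1: (1-0.861)·(-1.24,2.37) + 0.861·(-2.77,3.27) = (-2.5573,3.1449)
  v2: (1-0.861)·(-1.23,-2.3) + 0.861·(-2.62,-6.32) = (-2.4268,-5.7612)
  v3: (1-0.861)·(-0.03,-4.45) + 0.861·(-0.21,-8.55) = (-0.1850,-7.9801)
  v4: (1-0.861)·(2.26,-0.69) + 0.861·(3.38,-2.8) = (3.2243,-2.5067)
Shoelace sum Σ(x_i·y_{i+1} − x_{i+1}·y_i):
  i=1: -2.5573·-5.7612 − -2.4268·3.1449 = +22.3654 (running +22.3654)
  i=2: -2.4268·-7.9801 − -0.1850·-5.7612 = +18.3003 (running +40.6657)
  i=3: -0.1850·-2.5067 − 3.2243·-7.9801 = +26.1941 (running +66.8598)
  i=4: 3.2243·3.1449 − -2.5573·-2.5067 = +3.7297 (running +70.5894)
Area = |Σ|/2 = |70.5894|/2 = 35.2947

Area at t=0.861: 35.2947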